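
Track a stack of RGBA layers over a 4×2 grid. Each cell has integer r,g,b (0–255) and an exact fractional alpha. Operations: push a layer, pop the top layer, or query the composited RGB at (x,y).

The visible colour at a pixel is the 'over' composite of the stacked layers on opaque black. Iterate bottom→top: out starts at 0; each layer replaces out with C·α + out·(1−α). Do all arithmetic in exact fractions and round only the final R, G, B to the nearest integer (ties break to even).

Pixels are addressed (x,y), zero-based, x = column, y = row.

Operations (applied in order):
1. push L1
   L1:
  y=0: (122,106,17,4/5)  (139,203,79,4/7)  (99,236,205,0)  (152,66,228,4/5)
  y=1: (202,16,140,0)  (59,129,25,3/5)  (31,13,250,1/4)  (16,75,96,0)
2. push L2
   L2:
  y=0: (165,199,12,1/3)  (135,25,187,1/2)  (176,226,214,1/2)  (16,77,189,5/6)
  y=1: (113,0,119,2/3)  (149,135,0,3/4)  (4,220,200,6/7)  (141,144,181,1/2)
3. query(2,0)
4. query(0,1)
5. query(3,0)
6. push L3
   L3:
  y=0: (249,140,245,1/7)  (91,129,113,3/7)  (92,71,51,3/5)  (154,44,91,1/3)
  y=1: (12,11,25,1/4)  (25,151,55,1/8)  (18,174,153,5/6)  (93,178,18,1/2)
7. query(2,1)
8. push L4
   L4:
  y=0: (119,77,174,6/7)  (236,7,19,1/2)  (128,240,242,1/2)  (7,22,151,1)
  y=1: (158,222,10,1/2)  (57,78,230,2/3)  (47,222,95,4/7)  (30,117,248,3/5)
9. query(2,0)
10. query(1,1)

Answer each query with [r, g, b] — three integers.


at x=2,y=0 over L1,L2:
+L1 (α=0) → [0, 0, 0]
+L2 (α=1/2) → [88, 113, 107]
rounded: [88, 113, 107]

(0,1) stack=L1,L2; from [0,0,0]:
+L1 (α=0) → [0, 0, 0]
+L2 (α=2/3) → [226/3, 0, 238/3]
= [75, 0, 79]

at x=3,y=0 over L1,L2:
L1 α=4/5: [608/5, 264/5, 912/5]
L2 α=5/6: [168/5, 2189/30, 1879/10]
rounded: [34, 73, 188]

(2,1) stack=L1,L2,L3; from [0,0,0]:
after L1 α=1/4: [31/4, 13/4, 125/2]
after L2 α=6/7: [127/28, 5293/28, 2525/14]
after L3 α=5/6: [2647/168, 29653/168, 13235/84]
rounded: [16, 177, 158]

at x=2,y=0 over L1,L2,L3,L4:
after L1 α=0: [0, 0, 0]
after L2 α=1/2: [88, 113, 107]
after L3 α=3/5: [452/5, 439/5, 367/5]
after L4 α=1/2: [546/5, 1639/10, 1577/10]
= [109, 164, 158]

query (1,1) [L1,L2,L3,L4] — begin 0,0,0
+L1 (α=3/5) → [177/5, 387/5, 15]
+L2 (α=3/4) → [603/5, 603/5, 15/4]
+L3 (α=1/8) → [2173/20, 622/5, 325/32]
+L4 (α=2/3) → [4453/60, 1402/15, 5015/32]
rounded: [74, 93, 157]


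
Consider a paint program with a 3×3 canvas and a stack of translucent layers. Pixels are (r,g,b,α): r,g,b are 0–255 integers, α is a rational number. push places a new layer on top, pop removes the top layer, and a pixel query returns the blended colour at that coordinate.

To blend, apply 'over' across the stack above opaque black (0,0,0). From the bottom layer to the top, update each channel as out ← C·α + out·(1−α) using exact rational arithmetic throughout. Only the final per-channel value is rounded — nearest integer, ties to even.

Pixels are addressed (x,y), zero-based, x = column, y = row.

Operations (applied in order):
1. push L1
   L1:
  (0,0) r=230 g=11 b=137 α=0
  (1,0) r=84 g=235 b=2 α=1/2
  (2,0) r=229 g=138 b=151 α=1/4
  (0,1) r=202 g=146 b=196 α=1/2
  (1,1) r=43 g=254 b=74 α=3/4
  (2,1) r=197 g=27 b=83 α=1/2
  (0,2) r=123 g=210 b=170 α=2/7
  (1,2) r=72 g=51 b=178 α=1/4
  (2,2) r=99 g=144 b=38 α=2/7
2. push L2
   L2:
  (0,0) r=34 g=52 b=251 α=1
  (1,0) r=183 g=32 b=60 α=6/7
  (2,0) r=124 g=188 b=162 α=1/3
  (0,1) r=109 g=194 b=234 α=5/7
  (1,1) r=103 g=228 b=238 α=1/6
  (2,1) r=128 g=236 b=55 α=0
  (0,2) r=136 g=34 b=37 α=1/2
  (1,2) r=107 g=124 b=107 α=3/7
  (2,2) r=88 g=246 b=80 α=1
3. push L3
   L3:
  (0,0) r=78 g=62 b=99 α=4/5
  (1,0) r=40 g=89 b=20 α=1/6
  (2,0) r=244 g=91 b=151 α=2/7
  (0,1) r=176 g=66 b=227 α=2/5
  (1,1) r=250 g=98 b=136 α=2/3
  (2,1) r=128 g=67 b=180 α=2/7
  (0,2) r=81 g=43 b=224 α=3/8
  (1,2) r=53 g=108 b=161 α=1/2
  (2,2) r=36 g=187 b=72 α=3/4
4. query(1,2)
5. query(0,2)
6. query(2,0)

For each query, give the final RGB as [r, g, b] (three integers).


query (1,2) [L1,L2,L3] — begin 0,0,0
after L1 α=1/4: [18, 51/4, 89/2]
after L2 α=3/7: [393/7, 423/7, 499/7]
after L3 α=1/2: [382/7, 1179/14, 813/7]
= [55, 84, 116]

at x=0,y=2 over L1,L2,L3:
L1 α=2/7: [246/7, 60, 340/7]
L2 α=1/2: [599/7, 47, 599/14]
L3 α=3/8: [587/7, 91/2, 12403/112]
→ [84, 46, 111]

at x=2,y=0 over L1,L2,L3:
L1 α=1/4: [229/4, 69/2, 151/4]
L2 α=1/3: [159/2, 257/3, 475/6]
L3 α=2/7: [253/2, 1831/21, 4187/42]
→ [126, 87, 100]


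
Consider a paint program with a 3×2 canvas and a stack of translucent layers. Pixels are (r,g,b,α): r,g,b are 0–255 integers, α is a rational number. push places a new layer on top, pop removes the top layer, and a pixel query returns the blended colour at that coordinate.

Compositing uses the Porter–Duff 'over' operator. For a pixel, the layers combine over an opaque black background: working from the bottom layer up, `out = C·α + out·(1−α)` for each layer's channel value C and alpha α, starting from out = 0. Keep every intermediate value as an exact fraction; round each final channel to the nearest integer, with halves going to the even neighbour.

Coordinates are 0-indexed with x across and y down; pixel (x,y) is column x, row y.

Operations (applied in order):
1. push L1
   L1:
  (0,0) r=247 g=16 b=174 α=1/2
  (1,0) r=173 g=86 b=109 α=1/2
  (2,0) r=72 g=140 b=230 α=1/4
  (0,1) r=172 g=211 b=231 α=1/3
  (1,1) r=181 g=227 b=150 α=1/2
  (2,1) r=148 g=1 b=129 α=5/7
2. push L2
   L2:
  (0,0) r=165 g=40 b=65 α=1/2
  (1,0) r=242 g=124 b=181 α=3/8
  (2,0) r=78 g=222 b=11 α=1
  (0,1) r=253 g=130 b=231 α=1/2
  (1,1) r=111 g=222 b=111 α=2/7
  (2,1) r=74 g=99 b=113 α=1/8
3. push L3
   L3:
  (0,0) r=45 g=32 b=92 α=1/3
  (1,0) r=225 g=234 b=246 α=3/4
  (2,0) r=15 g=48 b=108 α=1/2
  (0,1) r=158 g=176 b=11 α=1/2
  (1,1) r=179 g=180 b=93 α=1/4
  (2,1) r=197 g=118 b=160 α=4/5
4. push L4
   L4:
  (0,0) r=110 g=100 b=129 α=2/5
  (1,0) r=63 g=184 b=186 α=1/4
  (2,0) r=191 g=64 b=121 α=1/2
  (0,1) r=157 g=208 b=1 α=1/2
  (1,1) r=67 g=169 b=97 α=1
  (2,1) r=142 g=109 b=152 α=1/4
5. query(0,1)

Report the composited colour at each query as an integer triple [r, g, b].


(0,1) stack=L1,L2,L3,L4; from [0,0,0]:
after L1 α=1/3: [172/3, 211/3, 77]
after L2 α=1/2: [931/6, 601/6, 154]
after L3 α=1/2: [1879/12, 1657/12, 165/2]
after L4 α=1/2: [3763/24, 4153/24, 167/4]
rounded: [157, 173, 42]


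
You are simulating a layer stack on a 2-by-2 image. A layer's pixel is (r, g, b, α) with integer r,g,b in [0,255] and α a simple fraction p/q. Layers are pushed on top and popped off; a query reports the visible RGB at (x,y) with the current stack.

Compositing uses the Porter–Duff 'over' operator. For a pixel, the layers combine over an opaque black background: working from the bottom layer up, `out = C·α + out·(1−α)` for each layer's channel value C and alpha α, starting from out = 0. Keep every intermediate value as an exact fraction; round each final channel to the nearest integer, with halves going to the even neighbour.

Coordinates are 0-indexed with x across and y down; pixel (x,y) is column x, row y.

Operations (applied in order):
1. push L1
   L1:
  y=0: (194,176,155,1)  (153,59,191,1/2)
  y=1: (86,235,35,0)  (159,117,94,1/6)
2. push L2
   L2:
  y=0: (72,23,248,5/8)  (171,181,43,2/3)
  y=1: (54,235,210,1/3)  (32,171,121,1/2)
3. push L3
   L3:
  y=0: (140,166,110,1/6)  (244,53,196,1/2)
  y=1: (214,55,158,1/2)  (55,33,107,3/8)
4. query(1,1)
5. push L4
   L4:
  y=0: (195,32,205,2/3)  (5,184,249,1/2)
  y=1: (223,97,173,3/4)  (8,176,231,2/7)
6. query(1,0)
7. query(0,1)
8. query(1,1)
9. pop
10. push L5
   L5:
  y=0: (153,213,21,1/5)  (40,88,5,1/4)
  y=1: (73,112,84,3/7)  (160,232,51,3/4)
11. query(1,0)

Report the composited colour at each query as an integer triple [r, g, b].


query (1,1) [L1,L2,L3] — begin 0,0,0
after L1 α=1/6: [53/2, 39/2, 47/3]
after L2 α=1/2: [117/4, 381/4, 205/3]
after L3 α=3/8: [1245/32, 2301/32, 497/6]
= [39, 72, 83]

at x=1,y=0 over L1,L2,L3,L4:
+L1 (α=1/2) → [153/2, 59/2, 191/2]
+L2 (α=2/3) → [279/2, 261/2, 121/2]
+L3 (α=1/2) → [767/4, 367/4, 513/4]
+L4 (α=1/2) → [787/8, 1103/8, 1509/8]
rounded: [98, 138, 189]

query (0,1) [L1,L2,L3,L4] — begin 0,0,0
after L1 α=0: [0, 0, 0]
after L2 α=1/3: [18, 235/3, 70]
after L3 α=1/2: [116, 200/3, 114]
after L4 α=3/4: [785/4, 1073/12, 633/4]
= [196, 89, 158]

query (1,1) [L1,L2,L3,L4] — begin 0,0,0
L1 α=1/6: [53/2, 39/2, 47/3]
L2 α=1/2: [117/4, 381/4, 205/3]
L3 α=3/8: [1245/32, 2301/32, 497/6]
L4 α=2/7: [6737/224, 22769/224, 751/6]
→ [30, 102, 125]

(1,0) stack=L1,L2,L3,L5; from [0,0,0]:
L1 α=1/2: [153/2, 59/2, 191/2]
L2 α=2/3: [279/2, 261/2, 121/2]
L3 α=1/2: [767/4, 367/4, 513/4]
L5 α=1/4: [2461/16, 1453/16, 1559/16]
→ [154, 91, 97]


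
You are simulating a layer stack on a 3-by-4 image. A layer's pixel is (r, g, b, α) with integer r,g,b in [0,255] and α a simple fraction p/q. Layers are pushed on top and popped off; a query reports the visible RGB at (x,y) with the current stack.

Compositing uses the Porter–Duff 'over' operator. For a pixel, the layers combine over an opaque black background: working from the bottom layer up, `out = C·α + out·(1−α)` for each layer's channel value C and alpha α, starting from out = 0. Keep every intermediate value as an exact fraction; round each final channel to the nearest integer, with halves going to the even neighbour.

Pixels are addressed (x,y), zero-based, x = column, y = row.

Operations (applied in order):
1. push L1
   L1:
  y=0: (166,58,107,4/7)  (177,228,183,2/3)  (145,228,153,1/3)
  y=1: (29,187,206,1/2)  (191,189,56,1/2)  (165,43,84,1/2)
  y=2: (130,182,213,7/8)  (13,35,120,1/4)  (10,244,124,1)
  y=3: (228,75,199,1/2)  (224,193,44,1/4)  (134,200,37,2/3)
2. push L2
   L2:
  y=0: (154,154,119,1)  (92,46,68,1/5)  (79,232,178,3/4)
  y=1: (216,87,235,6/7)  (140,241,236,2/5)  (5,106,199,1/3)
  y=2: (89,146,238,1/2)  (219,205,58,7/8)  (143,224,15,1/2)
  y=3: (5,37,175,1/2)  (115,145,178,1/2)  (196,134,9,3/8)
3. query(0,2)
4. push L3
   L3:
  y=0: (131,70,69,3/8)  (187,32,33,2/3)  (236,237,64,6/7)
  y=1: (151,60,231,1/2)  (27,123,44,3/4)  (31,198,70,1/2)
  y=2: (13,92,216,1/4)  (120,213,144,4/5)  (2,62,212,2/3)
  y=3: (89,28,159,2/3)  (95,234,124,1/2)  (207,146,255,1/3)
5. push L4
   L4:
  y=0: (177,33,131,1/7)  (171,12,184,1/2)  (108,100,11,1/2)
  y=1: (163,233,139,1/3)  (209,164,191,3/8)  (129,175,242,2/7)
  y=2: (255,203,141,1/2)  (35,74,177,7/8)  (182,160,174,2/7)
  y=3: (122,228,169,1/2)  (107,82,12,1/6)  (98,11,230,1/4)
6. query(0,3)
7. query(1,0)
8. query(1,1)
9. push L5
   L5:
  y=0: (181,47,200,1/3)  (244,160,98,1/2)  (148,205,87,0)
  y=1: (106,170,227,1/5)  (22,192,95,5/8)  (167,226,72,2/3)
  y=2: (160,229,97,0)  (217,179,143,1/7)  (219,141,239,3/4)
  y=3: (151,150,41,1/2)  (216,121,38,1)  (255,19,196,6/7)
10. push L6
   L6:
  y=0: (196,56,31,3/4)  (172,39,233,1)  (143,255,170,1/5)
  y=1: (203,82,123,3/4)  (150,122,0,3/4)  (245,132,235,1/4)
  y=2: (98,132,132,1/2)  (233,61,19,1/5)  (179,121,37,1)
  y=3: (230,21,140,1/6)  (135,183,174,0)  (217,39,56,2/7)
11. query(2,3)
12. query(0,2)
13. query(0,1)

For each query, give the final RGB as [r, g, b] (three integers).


query (0,2) [L1,L2] — begin 0,0,0
L1 α=7/8: [455/4, 637/4, 1491/8]
L2 α=1/2: [811/8, 1221/8, 3395/16]
rounded: [101, 153, 212]

at x=0,y=3 over L1,L2,L3,L4:
after L1 α=1/2: [114, 75/2, 199/2]
after L2 α=1/2: [119/2, 149/4, 549/4]
after L3 α=2/3: [475/6, 373/12, 607/4]
after L4 α=1/2: [1207/12, 3109/24, 1283/8]
→ [101, 130, 160]

at x=1,y=0 over L1,L2,L3,L4:
L1 α=2/3: [118, 152, 122]
L2 α=1/5: [564/5, 654/5, 556/5]
L3 α=2/3: [2434/15, 974/15, 886/15]
L4 α=1/2: [4999/30, 577/15, 1823/15]
= [167, 38, 122]

at x=1,y=1 over L1,L2,L3,L4:
+L1 (α=1/2) → [191/2, 189/2, 28]
+L2 (α=2/5) → [1133/10, 1531/10, 556/5]
+L3 (α=3/4) → [1943/40, 5221/40, 304/5]
+L4 (α=3/8) → [6959/64, 9157/64, 877/8]
→ [109, 143, 110]

query (2,3) [L1,L2,L3,L4,L5,L6] — begin 0,0,0
L1 α=2/3: [268/3, 400/3, 74/3]
L2 α=3/8: [388/3, 1603/12, 451/24]
L3 α=1/3: [1397/9, 2479/18, 3511/36]
L4 α=1/4: [1691/12, 2545/24, 6271/48]
L5 α=6/7: [20051/84, 5281/168, 62719/336]
L6 α=2/7: [136711/588, 39509/1176, 351227/2352]
→ [233, 34, 149]

at x=0,y=2 over L1,L2,L3,L4,L5,L6:
L1 α=7/8: [455/4, 637/4, 1491/8]
L2 α=1/2: [811/8, 1221/8, 3395/16]
L3 α=1/4: [2537/32, 4399/32, 13641/64]
L4 α=1/2: [10697/64, 10895/64, 22665/128]
L5 α=0: [10697/64, 10895/64, 22665/128]
L6 α=1/2: [16969/128, 19343/128, 39561/256]
rounded: [133, 151, 155]

at x=0,y=1 over L1,L2,L3,L4,L5,L6:
L1 α=1/2: [29/2, 187/2, 103]
L2 α=6/7: [2621/14, 1231/14, 1513/7]
L3 α=1/2: [4735/28, 2071/28, 1565/7]
L4 α=1/3: [2339/14, 5333/42, 4103/21]
L5 α=1/5: [1084/7, 14236/105, 21179/105]
L6 α=3/4: [5347/28, 20033/210, 14981/105]
→ [191, 95, 143]


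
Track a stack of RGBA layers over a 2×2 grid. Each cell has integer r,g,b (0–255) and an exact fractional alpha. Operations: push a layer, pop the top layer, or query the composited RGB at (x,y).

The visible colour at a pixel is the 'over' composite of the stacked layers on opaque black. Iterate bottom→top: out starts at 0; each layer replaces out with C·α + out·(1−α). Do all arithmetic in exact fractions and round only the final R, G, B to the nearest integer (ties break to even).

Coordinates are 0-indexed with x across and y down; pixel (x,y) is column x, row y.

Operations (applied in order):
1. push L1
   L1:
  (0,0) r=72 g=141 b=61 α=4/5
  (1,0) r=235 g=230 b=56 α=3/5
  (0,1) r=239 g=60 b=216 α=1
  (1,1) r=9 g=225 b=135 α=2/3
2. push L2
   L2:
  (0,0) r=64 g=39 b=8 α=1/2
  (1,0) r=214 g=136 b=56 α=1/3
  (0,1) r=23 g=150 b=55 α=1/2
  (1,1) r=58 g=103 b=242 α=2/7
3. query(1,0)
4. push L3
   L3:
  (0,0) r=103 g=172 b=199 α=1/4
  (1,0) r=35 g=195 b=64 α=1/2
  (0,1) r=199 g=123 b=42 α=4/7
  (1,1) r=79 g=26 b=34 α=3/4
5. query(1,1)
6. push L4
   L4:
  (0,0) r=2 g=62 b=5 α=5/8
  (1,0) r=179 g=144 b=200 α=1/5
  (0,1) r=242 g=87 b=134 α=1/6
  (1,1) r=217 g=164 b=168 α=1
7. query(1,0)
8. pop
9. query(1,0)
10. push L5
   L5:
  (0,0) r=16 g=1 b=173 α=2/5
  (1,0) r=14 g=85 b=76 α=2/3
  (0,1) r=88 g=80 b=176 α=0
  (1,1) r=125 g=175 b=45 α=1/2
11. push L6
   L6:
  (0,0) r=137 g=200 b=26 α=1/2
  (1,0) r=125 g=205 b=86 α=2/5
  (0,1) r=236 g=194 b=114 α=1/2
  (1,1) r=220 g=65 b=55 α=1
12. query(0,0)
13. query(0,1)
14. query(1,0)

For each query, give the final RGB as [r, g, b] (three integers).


at x=1,y=0 over L1,L2:
+L1 (α=3/5) → [141, 138, 168/5]
+L2 (α=1/3) → [496/3, 412/3, 616/15]
→ [165, 137, 41]

at x=1,y=1 over L1,L2,L3:
+L1 (α=2/3) → [6, 150, 90]
+L2 (α=2/7) → [146/7, 956/7, 934/7]
+L3 (α=3/4) → [1805/28, 751/14, 412/7]
→ [64, 54, 59]

query (1,0) [L1,L2,L3,L4] — begin 0,0,0
+L1 (α=3/5) → [141, 138, 168/5]
+L2 (α=1/3) → [496/3, 412/3, 616/15]
+L3 (α=1/2) → [601/6, 997/6, 788/15]
+L4 (α=1/5) → [1739/15, 2426/15, 6152/75]
= [116, 162, 82]

(1,0) stack=L1,L2,L3; from [0,0,0]:
after L1 α=3/5: [141, 138, 168/5]
after L2 α=1/3: [496/3, 412/3, 616/15]
after L3 α=1/2: [601/6, 997/6, 788/15]
= [100, 166, 53]

query (0,0) [L1,L2,L3,L5,L6] — begin 0,0,0
+L1 (α=4/5) → [288/5, 564/5, 244/5]
+L2 (α=1/2) → [304/5, 759/10, 142/5]
+L3 (α=1/4) → [1427/20, 3997/40, 1421/20]
+L5 (α=2/5) → [4921/100, 12071/200, 11183/100]
+L6 (α=1/2) → [18621/200, 52071/400, 13783/200]
rounded: [93, 130, 69]

at x=0,y=1 over L1,L2,L3,L5,L6:
after L1 α=1: [239, 60, 216]
after L2 α=1/2: [131, 105, 271/2]
after L3 α=4/7: [1189/7, 807/7, 1149/14]
after L5 α=0: [1189/7, 807/7, 1149/14]
after L6 α=1/2: [2841/14, 2165/14, 2745/28]
→ [203, 155, 98]

at x=1,y=0 over L1,L2,L3,L5,L6:
L1 α=3/5: [141, 138, 168/5]
L2 α=1/3: [496/3, 412/3, 616/15]
L3 α=1/2: [601/6, 997/6, 788/15]
L5 α=2/3: [769/18, 2017/18, 3068/45]
L6 α=2/5: [2269/30, 4477/30, 5648/75]
= [76, 149, 75]


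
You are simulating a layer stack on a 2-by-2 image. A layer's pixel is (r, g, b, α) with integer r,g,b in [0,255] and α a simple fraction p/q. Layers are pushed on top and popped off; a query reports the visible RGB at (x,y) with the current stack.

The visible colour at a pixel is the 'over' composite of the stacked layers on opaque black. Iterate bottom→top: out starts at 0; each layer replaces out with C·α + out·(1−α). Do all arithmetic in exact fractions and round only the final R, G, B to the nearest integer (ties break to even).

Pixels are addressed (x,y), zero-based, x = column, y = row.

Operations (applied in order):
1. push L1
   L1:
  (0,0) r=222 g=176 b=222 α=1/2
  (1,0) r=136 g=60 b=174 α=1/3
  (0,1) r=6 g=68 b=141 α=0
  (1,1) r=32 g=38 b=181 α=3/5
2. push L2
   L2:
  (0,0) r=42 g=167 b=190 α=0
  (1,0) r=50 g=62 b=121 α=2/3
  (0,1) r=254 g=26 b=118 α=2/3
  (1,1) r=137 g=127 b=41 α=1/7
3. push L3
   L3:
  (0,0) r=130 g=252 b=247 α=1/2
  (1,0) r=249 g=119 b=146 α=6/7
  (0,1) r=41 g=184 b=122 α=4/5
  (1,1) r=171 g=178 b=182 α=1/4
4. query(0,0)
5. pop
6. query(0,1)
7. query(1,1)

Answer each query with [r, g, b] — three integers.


query (0,0) [L1,L2,L3] — begin 0,0,0
+L1 (α=1/2) → [111, 88, 111]
+L2 (α=0) → [111, 88, 111]
+L3 (α=1/2) → [241/2, 170, 179]
rounded: [120, 170, 179]

at x=0,y=1 over L1,L2:
L1 α=0: [0, 0, 0]
L2 α=2/3: [508/3, 52/3, 236/3]
rounded: [169, 17, 79]

query (1,1) [L1,L2] — begin 0,0,0
+L1 (α=3/5) → [96/5, 114/5, 543/5]
+L2 (α=1/7) → [1261/35, 1319/35, 3463/35]
→ [36, 38, 99]


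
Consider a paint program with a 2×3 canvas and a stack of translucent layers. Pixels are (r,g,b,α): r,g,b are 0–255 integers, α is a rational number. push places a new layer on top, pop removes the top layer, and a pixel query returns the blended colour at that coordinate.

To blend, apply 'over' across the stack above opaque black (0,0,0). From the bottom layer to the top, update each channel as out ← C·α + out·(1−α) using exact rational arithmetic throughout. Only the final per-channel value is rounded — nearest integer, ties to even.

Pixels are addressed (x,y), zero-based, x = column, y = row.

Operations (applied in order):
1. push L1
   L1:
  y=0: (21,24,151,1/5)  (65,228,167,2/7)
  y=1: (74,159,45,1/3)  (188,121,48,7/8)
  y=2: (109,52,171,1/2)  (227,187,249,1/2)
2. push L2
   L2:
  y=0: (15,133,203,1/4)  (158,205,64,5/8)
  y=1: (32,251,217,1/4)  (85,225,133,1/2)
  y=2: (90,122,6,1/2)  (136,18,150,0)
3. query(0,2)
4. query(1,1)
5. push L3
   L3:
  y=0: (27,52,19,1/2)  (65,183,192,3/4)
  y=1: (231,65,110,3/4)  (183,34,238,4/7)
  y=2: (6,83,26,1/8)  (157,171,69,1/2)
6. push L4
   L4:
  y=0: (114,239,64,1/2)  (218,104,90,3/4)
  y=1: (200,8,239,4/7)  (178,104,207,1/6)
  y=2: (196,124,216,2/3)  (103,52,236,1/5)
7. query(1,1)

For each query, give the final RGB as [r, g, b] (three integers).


(0,2) stack=L1,L2; from [0,0,0]:
+L1 (α=1/2) → [109/2, 26, 171/2]
+L2 (α=1/2) → [289/4, 74, 183/4]
= [72, 74, 46]

query (1,1) [L1,L2] — begin 0,0,0
after L1 α=7/8: [329/2, 847/8, 42]
after L2 α=1/2: [499/4, 2647/16, 175/2]
rounded: [125, 165, 88]

at x=1,y=1 over L1,L2,L3,L4:
+L1 (α=7/8) → [329/2, 847/8, 42]
+L2 (α=1/2) → [499/4, 2647/16, 175/2]
+L3 (α=4/7) → [4425/28, 10117/112, 347/2]
+L4 (α=1/6) → [27109/168, 62233/672, 2149/12]
= [161, 93, 179]


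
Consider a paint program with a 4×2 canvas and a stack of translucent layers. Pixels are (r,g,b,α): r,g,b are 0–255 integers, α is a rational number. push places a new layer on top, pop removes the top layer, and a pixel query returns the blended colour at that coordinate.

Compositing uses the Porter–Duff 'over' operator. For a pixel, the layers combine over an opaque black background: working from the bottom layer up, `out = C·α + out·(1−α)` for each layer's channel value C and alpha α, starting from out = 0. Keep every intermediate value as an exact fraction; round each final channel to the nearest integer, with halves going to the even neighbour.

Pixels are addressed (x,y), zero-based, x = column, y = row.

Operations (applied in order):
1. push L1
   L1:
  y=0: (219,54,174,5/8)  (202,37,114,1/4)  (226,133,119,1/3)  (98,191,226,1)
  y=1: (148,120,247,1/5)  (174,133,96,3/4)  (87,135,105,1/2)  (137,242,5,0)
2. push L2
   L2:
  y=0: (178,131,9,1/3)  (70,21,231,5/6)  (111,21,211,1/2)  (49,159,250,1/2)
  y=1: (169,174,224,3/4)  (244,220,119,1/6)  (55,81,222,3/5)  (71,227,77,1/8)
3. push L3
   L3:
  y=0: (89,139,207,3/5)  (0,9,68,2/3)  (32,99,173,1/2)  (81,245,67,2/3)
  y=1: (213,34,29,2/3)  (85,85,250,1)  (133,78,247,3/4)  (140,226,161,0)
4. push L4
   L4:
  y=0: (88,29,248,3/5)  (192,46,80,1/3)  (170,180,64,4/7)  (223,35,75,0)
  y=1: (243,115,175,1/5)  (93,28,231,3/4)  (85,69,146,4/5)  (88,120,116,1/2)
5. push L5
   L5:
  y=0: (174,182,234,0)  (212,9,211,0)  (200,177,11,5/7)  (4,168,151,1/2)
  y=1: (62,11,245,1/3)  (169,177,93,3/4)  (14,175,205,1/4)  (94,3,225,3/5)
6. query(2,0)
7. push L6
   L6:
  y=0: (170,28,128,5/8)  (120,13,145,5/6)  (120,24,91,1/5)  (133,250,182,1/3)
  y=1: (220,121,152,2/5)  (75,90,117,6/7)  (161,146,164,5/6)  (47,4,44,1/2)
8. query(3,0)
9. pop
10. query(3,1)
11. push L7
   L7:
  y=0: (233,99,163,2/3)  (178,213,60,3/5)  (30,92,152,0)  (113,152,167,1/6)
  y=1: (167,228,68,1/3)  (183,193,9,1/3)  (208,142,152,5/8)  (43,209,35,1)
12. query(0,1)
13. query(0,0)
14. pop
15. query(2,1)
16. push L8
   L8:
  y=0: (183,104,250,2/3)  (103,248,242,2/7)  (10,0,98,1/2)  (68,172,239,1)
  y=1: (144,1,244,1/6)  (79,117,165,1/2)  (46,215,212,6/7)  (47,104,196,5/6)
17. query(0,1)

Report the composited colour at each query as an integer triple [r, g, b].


query (2,0) [L1,L2,L3,L4,L5] — begin 0,0,0
L1 α=1/3: [226/3, 133/3, 119/3]
L2 α=1/2: [559/6, 98/3, 376/3]
L3 α=1/2: [751/12, 395/6, 895/6]
L4 α=4/7: [3471/28, 1835/14, 201/2]
L5 α=5/7: [17471/98, 8030/49, 256/7]
rounded: [178, 164, 37]

(3,0) stack=L1,L2,L3,L4,L5,L6; from [0,0,0]:
after L1 α=1: [98, 191, 226]
after L2 α=1/2: [147/2, 175, 238]
after L3 α=2/3: [157/2, 665/3, 124]
after L4 α=0: [157/2, 665/3, 124]
after L5 α=1/2: [165/4, 1169/6, 275/2]
after L6 α=1/3: [431/6, 1919/9, 457/3]
= [72, 213, 152]

(3,1) stack=L1,L2,L3,L4,L5; from [0,0,0]:
after L1 α=0: [0, 0, 0]
after L2 α=1/8: [71/8, 227/8, 77/8]
after L3 α=0: [71/8, 227/8, 77/8]
after L4 α=1/2: [775/16, 1187/16, 1005/16]
after L5 α=3/5: [3031/40, 1259/40, 1281/8]
→ [76, 31, 160]

query (0,1) [L1,L2,L3,L4,L5,L7] — begin 0,0,0
+L1 (α=1/5) → [148/5, 24, 247/5]
+L2 (α=3/4) → [2683/20, 273/2, 3607/20]
+L3 (α=2/3) → [11203/60, 409/6, 1589/20]
+L4 (α=1/5) → [14848/75, 1163/15, 2464/25]
+L5 (α=1/3) → [34346/225, 2491/45, 11053/75]
+L7 (α=1/3) → [106267/675, 15242/135, 27206/225]
rounded: [157, 113, 121]

at x=0,y=0 over L1,L2,L3,L4,L5,L7:
after L1 α=5/8: [1095/8, 135/4, 435/4]
after L2 α=1/3: [1807/12, 397/6, 151/2]
after L3 α=3/5: [3409/30, 1648/15, 772/5]
after L4 α=3/5: [7369/75, 4601/75, 5264/25]
after L5 α=0: [7369/75, 4601/75, 5264/25]
after L7 α=2/3: [42319/225, 19451/225, 13414/75]
→ [188, 86, 179]

query (2,1) [L1,L2,L3,L4,L5] — begin 0,0,0
after L1 α=1/2: [87/2, 135/2, 105/2]
after L2 α=3/5: [252/5, 378/5, 771/5]
after L3 α=3/4: [2247/20, 387/5, 1119/5]
after L4 α=4/5: [9047/100, 1767/25, 4039/25]
after L5 α=1/4: [28541/400, 2419/25, 8621/50]
→ [71, 97, 172]

(0,1) stack=L1,L2,L3,L4,L5,L8; from [0,0,0]:
+L1 (α=1/5) → [148/5, 24, 247/5]
+L2 (α=3/4) → [2683/20, 273/2, 3607/20]
+L3 (α=2/3) → [11203/60, 409/6, 1589/20]
+L4 (α=1/5) → [14848/75, 1163/15, 2464/25]
+L5 (α=1/3) → [34346/225, 2491/45, 11053/75]
+L8 (α=1/6) → [20413/135, 1250/27, 14713/90]
→ [151, 46, 163]


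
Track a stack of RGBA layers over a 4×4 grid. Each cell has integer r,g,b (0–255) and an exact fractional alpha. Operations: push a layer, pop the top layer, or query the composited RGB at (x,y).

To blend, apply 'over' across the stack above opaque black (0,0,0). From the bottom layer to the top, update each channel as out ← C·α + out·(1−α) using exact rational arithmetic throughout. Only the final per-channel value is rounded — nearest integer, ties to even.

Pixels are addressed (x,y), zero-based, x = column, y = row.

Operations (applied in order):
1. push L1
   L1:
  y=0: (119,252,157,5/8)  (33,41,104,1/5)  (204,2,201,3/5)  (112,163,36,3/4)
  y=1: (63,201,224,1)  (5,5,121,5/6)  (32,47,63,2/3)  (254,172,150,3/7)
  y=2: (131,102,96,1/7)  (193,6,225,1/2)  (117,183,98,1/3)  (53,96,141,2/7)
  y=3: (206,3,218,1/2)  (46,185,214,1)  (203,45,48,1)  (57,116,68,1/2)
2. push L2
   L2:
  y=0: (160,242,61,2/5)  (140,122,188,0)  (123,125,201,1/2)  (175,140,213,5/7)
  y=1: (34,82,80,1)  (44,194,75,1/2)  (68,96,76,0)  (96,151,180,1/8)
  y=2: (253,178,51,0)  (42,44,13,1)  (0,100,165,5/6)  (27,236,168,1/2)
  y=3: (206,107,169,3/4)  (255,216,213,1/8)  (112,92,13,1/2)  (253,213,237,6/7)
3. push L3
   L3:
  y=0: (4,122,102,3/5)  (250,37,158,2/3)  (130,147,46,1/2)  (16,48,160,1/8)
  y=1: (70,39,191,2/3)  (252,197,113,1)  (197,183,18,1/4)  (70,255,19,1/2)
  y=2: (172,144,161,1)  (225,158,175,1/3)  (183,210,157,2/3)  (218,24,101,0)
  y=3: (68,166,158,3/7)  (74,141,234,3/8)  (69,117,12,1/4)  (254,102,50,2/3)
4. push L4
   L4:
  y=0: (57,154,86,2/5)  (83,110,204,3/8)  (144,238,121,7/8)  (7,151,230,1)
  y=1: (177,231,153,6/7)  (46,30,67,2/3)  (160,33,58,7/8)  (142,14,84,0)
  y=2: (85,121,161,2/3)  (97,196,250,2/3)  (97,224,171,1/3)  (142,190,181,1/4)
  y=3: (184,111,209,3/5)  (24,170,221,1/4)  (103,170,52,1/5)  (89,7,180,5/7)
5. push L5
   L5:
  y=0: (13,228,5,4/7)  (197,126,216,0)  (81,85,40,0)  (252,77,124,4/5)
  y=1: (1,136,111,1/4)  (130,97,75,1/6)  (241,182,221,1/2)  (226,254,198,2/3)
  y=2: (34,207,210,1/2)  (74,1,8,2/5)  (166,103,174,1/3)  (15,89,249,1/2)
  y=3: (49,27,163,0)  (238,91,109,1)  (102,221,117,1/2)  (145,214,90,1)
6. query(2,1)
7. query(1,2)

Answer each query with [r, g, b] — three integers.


at x=2,y=1 over L1,L2,L3,L4,L5:
after L1 α=2/3: [64/3, 94/3, 42]
after L2 α=0: [64/3, 94/3, 42]
after L3 α=1/4: [261/4, 277/4, 36]
after L4 α=7/8: [4741/32, 1201/32, 221/4]
after L5 α=1/2: [12453/64, 7025/64, 1105/8]
= [195, 110, 138]

query (1,2) [L1,L2,L3,L4,L5] — begin 0,0,0
after L1 α=1/2: [193/2, 3, 225/2]
after L2 α=1: [42, 44, 13]
after L3 α=1/3: [103, 82, 67]
after L4 α=2/3: [99, 158, 189]
after L5 α=2/5: [89, 476/5, 583/5]
= [89, 95, 117]


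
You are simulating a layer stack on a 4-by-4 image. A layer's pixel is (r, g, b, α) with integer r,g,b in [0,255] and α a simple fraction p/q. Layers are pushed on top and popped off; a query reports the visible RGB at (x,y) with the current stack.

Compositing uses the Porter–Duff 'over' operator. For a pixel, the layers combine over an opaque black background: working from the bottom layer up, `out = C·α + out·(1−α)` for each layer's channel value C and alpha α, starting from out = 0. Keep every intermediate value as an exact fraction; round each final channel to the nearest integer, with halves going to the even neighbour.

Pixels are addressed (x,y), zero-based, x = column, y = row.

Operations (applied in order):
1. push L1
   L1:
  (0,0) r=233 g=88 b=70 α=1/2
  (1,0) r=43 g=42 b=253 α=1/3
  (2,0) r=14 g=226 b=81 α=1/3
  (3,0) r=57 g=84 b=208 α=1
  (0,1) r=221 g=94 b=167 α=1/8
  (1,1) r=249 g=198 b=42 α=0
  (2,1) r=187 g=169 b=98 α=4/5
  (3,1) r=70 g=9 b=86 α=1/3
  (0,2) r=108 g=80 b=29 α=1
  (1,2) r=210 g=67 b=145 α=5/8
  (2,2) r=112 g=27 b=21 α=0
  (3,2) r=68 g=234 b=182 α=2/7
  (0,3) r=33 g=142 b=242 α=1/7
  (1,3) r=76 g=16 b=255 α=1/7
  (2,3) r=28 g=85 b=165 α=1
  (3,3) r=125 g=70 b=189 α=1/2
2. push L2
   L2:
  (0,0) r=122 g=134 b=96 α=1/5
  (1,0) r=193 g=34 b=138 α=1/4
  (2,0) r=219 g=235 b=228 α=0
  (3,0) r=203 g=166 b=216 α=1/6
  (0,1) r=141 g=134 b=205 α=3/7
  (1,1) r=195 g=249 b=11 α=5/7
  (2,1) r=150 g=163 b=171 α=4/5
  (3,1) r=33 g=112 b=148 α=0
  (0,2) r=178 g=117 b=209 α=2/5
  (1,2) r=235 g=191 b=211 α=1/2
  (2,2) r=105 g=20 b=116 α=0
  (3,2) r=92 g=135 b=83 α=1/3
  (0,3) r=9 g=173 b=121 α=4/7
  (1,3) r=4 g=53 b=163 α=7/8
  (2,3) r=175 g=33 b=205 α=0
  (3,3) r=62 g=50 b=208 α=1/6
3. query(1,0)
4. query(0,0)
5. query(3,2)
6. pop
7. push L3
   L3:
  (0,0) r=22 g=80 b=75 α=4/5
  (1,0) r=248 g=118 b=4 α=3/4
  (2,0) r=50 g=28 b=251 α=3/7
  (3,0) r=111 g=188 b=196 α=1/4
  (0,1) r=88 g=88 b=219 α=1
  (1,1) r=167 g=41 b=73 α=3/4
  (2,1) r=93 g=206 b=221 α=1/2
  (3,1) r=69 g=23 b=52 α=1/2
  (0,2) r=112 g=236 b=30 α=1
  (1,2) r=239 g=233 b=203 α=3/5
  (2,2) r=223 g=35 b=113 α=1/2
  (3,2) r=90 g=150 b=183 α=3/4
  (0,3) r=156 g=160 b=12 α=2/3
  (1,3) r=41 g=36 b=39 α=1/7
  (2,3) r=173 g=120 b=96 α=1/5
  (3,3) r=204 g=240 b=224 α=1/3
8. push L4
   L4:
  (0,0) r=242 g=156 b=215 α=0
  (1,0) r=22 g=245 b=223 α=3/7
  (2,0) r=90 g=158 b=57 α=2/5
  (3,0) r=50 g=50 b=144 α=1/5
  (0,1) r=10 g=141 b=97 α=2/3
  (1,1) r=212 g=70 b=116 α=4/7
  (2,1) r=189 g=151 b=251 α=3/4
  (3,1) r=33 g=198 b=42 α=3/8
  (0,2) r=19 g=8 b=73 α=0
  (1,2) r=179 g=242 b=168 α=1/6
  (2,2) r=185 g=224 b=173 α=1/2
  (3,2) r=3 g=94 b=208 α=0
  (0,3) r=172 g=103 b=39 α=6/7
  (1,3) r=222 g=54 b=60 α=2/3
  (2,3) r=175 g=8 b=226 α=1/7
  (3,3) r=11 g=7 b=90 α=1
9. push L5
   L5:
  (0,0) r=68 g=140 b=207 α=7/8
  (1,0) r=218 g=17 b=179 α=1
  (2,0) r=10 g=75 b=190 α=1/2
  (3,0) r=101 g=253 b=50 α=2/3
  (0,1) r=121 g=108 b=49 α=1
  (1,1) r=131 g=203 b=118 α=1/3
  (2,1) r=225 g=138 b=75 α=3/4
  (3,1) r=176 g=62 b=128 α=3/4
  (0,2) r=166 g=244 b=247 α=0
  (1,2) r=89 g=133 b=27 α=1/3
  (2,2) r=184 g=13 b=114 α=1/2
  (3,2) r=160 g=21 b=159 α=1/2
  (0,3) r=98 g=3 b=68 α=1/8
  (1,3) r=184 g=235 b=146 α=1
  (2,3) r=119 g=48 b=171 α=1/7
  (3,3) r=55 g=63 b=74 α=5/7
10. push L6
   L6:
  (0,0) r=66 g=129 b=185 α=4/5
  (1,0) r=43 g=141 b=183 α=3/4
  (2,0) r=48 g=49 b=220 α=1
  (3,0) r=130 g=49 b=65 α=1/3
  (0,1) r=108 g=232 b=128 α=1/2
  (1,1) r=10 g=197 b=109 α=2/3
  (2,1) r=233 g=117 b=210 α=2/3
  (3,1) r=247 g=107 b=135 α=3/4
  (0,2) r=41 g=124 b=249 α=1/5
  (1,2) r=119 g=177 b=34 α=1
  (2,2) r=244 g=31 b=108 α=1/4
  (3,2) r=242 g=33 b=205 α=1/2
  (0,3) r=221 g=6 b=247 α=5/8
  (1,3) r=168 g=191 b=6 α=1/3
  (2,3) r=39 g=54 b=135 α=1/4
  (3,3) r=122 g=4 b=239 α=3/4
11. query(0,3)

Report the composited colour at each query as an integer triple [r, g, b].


at x=1,y=0 over L1,L2:
L1 α=1/3: [43/3, 14, 253/3]
L2 α=1/4: [59, 19, 391/4]
= [59, 19, 98]

at x=0,y=0 over L1,L2:
L1 α=1/2: [233/2, 44, 35]
L2 α=1/5: [588/5, 62, 236/5]
rounded: [118, 62, 47]

at x=3,y=2 over L1,L2:
after L1 α=2/7: [136/7, 468/7, 52]
after L2 α=1/3: [916/21, 627/7, 187/3]
→ [44, 90, 62]

(0,3) stack=L1,L3,L4,L5,L6; from [0,0,0]:
after L1 α=1/7: [33/7, 142/7, 242/7]
after L3 α=2/3: [739/7, 794/7, 410/21]
after L4 α=6/7: [7963/49, 5120/49, 5324/147]
after L5 α=1/8: [8649/56, 5141/56, 844/21]
after L6 α=5/8: [87827/448, 17103/448, 9489/56]
→ [196, 38, 169]


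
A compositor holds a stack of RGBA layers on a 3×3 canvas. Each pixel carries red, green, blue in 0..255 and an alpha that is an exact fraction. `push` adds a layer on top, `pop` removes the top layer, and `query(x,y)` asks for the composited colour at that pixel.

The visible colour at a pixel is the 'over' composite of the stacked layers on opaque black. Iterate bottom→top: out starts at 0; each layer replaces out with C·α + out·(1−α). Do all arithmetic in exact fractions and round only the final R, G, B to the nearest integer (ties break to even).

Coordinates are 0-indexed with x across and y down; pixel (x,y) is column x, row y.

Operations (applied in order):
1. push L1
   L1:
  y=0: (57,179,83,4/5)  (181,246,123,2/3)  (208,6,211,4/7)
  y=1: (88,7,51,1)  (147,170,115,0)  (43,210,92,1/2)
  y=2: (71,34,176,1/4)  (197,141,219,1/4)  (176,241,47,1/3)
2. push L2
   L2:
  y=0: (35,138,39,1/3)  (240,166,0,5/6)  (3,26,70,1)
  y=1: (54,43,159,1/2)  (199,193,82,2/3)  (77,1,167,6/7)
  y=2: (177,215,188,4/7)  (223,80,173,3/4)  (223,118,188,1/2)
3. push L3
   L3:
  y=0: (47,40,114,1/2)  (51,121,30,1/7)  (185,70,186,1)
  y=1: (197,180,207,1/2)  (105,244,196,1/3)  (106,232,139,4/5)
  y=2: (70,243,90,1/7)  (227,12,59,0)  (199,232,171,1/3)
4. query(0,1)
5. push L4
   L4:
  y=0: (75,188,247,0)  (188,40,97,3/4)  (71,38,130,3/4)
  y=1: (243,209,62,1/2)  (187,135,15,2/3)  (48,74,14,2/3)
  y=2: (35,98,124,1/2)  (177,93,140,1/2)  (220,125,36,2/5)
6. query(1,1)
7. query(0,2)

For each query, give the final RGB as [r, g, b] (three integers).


at x=0,y=1 over L1,L2,L3:
L1 α=1: [88, 7, 51]
L2 α=1/2: [71, 25, 105]
L3 α=1/2: [134, 205/2, 156]
rounded: [134, 102, 156]

(1,1) stack=L1,L2,L3,L4; from [0,0,0]:
+L1 (α=0) → [0, 0, 0]
+L2 (α=2/3) → [398/3, 386/3, 164/3]
+L3 (α=1/3) → [1111/9, 1504/9, 916/9]
+L4 (α=2/3) → [4477/27, 3934/27, 1186/27]
rounded: [166, 146, 44]

(0,2) stack=L1,L2,L3,L4; from [0,0,0]:
after L1 α=1/4: [71/4, 17/2, 44]
after L2 α=4/7: [435/4, 253/2, 884/7]
after L3 α=1/7: [1445/14, 1002/7, 5934/49]
after L4 α=1/2: [1935/28, 844/7, 6005/49]
→ [69, 121, 123]


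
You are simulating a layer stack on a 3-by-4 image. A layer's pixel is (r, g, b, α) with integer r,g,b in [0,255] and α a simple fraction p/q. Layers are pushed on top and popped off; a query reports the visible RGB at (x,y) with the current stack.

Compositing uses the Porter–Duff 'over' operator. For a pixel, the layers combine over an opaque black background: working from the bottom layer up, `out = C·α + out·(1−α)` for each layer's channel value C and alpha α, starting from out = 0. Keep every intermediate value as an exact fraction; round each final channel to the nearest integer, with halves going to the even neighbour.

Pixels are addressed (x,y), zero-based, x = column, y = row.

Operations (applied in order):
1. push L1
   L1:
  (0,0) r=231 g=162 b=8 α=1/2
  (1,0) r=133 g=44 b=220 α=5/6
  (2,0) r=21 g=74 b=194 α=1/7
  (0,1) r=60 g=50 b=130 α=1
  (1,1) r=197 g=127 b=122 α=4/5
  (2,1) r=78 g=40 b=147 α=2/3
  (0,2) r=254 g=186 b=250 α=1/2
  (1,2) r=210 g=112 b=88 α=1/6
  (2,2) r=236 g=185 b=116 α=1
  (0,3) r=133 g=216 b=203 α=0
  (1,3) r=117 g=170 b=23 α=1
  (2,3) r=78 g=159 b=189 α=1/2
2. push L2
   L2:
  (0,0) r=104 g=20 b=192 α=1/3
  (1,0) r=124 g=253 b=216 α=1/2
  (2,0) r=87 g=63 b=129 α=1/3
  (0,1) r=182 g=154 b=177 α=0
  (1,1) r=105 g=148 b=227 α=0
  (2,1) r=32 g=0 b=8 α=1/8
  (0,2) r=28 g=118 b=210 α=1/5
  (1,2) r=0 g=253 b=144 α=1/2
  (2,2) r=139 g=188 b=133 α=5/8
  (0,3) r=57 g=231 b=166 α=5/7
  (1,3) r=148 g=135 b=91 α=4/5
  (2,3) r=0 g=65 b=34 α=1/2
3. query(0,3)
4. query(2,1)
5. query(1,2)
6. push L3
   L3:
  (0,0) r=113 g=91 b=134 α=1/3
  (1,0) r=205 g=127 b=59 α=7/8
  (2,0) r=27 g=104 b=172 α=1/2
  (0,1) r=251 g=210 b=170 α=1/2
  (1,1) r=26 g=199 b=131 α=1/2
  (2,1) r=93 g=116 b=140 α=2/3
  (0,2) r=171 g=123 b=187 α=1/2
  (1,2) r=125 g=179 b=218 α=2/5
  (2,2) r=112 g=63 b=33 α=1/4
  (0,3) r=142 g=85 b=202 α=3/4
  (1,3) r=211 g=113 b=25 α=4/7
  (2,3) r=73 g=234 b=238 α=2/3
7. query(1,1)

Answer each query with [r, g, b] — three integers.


at x=0,y=3 over L1,L2:
after L1 α=0: [0, 0, 0]
after L2 α=5/7: [285/7, 165, 830/7]
= [41, 165, 119]

at x=2,y=1 over L1,L2:
+L1 (α=2/3) → [52, 80/3, 98]
+L2 (α=1/8) → [99/2, 70/3, 347/4]
→ [50, 23, 87]

query (1,2) [L1,L2] — begin 0,0,0
+L1 (α=1/6) → [35, 56/3, 44/3]
+L2 (α=1/2) → [35/2, 815/6, 238/3]
= [18, 136, 79]

at x=1,y=1 over L1,L2,L3:
L1 α=4/5: [788/5, 508/5, 488/5]
L2 α=0: [788/5, 508/5, 488/5]
L3 α=1/2: [459/5, 1503/10, 1143/10]
rounded: [92, 150, 114]


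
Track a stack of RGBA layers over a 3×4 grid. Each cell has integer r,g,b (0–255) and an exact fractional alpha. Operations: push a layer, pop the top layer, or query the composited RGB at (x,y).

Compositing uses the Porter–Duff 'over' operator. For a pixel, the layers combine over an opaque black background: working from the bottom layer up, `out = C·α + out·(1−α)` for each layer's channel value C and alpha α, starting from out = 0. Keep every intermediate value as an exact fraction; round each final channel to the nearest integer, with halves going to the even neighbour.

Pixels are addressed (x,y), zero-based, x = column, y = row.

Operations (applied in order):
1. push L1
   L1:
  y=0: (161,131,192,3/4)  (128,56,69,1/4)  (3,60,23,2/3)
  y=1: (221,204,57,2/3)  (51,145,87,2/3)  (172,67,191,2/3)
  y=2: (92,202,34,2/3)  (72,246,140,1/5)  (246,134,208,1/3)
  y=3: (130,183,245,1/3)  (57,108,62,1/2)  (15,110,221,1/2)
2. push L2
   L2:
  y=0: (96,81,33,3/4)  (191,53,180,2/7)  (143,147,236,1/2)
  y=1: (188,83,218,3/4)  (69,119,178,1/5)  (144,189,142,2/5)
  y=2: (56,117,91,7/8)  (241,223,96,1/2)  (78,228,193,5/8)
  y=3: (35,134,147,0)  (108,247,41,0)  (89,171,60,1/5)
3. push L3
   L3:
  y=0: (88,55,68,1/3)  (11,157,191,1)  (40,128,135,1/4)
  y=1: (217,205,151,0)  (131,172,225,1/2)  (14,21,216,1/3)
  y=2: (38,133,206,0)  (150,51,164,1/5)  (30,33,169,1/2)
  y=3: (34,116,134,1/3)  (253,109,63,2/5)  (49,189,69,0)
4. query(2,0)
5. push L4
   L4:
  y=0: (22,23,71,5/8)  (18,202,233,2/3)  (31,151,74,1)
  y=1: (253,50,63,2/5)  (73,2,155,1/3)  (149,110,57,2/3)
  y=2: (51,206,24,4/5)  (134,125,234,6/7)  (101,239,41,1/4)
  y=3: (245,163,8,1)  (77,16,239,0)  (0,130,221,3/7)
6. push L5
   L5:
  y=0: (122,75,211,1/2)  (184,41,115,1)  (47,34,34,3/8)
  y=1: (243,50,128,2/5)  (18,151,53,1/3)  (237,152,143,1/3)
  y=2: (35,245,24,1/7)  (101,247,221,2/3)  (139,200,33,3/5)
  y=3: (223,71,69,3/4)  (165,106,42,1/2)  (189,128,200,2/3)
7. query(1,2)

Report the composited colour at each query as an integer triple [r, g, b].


at x=2,y=0 over L1,L2,L3:
+L1 (α=2/3) → [2, 40, 46/3]
+L2 (α=1/2) → [145/2, 187/2, 377/3]
+L3 (α=1/4) → [515/8, 817/8, 128]
rounded: [64, 102, 128]

at x=1,y=2 over L1,L2,L3,L4,L5:
after L1 α=1/5: [72/5, 246/5, 28]
after L2 α=1/2: [1277/10, 1361/10, 62]
after L3 α=1/5: [3304/25, 2977/25, 412/5]
after L4 α=6/7: [23404/175, 21727/175, 7432/35]
after L5 α=2/3: [58754/525, 36059/175, 7634/35]
rounded: [112, 206, 218]


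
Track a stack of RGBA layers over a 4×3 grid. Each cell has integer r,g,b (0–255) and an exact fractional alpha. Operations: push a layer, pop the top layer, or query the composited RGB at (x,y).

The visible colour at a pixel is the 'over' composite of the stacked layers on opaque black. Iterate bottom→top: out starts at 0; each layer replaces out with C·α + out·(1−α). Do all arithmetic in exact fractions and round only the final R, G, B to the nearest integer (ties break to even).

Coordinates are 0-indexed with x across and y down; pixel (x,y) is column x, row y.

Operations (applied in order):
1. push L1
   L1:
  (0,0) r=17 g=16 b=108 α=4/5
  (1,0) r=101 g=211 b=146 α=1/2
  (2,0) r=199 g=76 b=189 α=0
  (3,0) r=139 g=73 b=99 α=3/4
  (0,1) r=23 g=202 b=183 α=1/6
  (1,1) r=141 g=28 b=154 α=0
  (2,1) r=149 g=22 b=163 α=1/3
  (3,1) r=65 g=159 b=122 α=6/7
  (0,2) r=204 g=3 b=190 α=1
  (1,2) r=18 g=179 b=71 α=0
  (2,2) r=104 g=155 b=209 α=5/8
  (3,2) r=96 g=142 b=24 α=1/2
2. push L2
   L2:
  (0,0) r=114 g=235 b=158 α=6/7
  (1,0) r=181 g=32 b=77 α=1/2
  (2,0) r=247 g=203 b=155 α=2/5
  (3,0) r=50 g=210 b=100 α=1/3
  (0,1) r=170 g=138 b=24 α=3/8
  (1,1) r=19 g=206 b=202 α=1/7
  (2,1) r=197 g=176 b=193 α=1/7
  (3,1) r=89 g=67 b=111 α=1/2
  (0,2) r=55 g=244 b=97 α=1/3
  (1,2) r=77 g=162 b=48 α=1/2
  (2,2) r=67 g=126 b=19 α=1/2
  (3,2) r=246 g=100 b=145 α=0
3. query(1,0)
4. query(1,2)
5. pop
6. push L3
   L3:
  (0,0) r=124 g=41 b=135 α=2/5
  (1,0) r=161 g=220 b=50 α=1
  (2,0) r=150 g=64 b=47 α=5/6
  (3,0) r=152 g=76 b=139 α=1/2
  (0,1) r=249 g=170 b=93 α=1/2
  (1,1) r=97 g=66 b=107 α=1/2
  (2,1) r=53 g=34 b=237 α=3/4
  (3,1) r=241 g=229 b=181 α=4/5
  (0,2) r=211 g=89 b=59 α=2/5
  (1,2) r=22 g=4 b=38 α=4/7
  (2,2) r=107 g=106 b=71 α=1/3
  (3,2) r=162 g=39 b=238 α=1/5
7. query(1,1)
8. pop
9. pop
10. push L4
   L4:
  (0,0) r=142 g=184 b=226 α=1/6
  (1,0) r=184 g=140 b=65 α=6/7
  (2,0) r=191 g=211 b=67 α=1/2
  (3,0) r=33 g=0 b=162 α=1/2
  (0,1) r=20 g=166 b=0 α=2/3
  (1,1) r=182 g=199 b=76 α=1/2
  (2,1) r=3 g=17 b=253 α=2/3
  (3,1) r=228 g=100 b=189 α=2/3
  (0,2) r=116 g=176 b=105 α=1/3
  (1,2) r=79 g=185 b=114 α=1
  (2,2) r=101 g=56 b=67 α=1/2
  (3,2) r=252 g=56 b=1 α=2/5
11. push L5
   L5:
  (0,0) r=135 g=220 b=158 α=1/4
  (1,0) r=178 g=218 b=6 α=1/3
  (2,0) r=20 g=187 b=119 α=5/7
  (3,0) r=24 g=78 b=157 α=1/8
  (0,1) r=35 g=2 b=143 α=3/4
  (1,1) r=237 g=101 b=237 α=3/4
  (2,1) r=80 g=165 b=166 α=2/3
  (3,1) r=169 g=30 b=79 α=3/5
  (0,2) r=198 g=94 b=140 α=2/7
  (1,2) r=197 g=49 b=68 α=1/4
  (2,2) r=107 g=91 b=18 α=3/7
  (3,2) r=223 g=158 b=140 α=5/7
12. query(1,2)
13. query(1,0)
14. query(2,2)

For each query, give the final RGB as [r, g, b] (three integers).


at x=1,y=0 over L1,L2:
after L1 α=1/2: [101/2, 211/2, 73]
after L2 α=1/2: [463/4, 275/4, 75]
rounded: [116, 69, 75]

(1,2) stack=L1,L2; from [0,0,0]:
+L1 (α=0) → [0, 0, 0]
+L2 (α=1/2) → [77/2, 81, 24]
rounded: [38, 81, 24]

at x=1,y=1 over L1,L3:
+L1 (α=0) → [0, 0, 0]
+L3 (α=1/2) → [97/2, 33, 107/2]
rounded: [48, 33, 54]

at x=1,y=2 over L4,L5:
+L4 (α=1) → [79, 185, 114]
+L5 (α=1/4) → [217/2, 151, 205/2]
= [108, 151, 102]

query (1,0) [L4,L5] — begin 0,0,0
after L4 α=6/7: [1104/7, 120, 390/7]
after L5 α=1/3: [3454/21, 458/3, 274/7]
rounded: [164, 153, 39]

(2,2) stack=L4,L5; from [0,0,0]:
L4 α=1/2: [101/2, 28, 67/2]
L5 α=3/7: [523/7, 55, 188/7]
→ [75, 55, 27]
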